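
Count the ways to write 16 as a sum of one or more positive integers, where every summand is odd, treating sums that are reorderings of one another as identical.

32

A partial list (first 12 by largest part):
15+1
13+3
13+1+1+1
11+5
11+3+1+1
11+1+1+1+1+1
9+7
9+5+1+1
9+3+3+1
9+3+1+1+1+1
9+1+1+1+1+1+1+1
7+7+1+1
…and 20 more, for 32 total.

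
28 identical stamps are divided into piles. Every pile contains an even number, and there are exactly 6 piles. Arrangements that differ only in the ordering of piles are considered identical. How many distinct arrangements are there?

20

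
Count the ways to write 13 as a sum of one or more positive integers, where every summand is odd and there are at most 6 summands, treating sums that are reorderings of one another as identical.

They are:
13
11, 1, 1
9, 3, 1
9, 1, 1, 1, 1
7, 5, 1
7, 3, 3
7, 3, 1, 1, 1
5, 5, 3
5, 5, 1, 1, 1
5, 3, 3, 1, 1
3, 3, 3, 3, 1
Counting gives 11.

11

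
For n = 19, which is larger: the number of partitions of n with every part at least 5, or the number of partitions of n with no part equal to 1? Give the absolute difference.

95

Partitions of 19 with every part at least 5: 10.
Partitions of 19 with no part equal to 1: 105.
|10 − 105| = 95.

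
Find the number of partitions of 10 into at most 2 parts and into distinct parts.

They are:
10
1+9
2+8
3+7
4+6
That's 5 in total.

5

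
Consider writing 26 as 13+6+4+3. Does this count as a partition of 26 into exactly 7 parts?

No

The parts sum to 26, and the condition 'there are exactly 7 summands' is violated.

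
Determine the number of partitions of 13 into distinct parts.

The partitions of 13 that satisfy the conditions:
13
12,1
11,2
10,3
10,2,1
9,4
9,3,1
8,5
8,4,1
8,3,2
7,6
7,5,1
7,4,2
7,3,2,1
6,5,2
6,4,3
6,4,2,1
5,4,3,1
That's 18 in total.

18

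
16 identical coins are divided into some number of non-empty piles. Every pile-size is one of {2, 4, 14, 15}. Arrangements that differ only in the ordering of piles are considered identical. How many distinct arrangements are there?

6

The partitions of 16 that satisfy the conditions:
2 + 14
4 + 4 + 4 + 4
2 + 2 + 4 + 4 + 4
2 + 2 + 2 + 2 + 4 + 4
2 + 2 + 2 + 2 + 2 + 2 + 4
2 + 2 + 2 + 2 + 2 + 2 + 2 + 2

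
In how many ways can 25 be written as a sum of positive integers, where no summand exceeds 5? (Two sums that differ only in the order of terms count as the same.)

377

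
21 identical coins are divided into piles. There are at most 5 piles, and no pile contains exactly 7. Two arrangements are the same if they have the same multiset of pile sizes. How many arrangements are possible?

There are 174 such partitions.

174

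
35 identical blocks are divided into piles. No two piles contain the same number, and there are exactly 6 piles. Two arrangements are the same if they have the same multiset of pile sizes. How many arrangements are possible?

There are 90 such partitions.

90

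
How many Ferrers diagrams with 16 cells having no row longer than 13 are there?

227

Enumerating by decreasing first part gives 227 partitions in all.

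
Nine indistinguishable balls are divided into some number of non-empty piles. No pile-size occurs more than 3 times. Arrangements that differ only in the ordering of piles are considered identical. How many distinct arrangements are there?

Listing the qualifying partitions of 9:
9
1 + 8
2 + 7
1 + 1 + 7
3 + 6
1 + 2 + 6
1 + 1 + 1 + 6
4 + 5
1 + 3 + 5
2 + 2 + 5
1 + 1 + 2 + 5
1 + 4 + 4
2 + 3 + 4
1 + 1 + 3 + 4
1 + 2 + 2 + 4
1 + 1 + 1 + 2 + 4
3 + 3 + 3
1 + 2 + 3 + 3
1 + 1 + 1 + 3 + 3
2 + 2 + 2 + 3
1 + 1 + 2 + 2 + 3
1 + 1 + 1 + 2 + 2 + 2

22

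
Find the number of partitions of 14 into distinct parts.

22

Listing the qualifying partitions of 14:
14
1, 13
2, 12
3, 11
1, 2, 11
4, 10
1, 3, 10
5, 9
1, 4, 9
2, 3, 9
6, 8
1, 5, 8
2, 4, 8
1, 2, 3, 8
1, 6, 7
2, 5, 7
3, 4, 7
1, 2, 4, 7
3, 5, 6
1, 2, 5, 6
1, 3, 4, 6
2, 3, 4, 5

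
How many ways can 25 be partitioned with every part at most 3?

A partial list (first 12 by largest part):
1+3+3+3+3+3+3+3+3
2+2+3+3+3+3+3+3+3
1+1+2+3+3+3+3+3+3+3
1+1+1+1+3+3+3+3+3+3+3
1+2+2+2+3+3+3+3+3+3
1+1+1+2+2+3+3+3+3+3+3
1+1+1+1+1+2+3+3+3+3+3+3
1+1+1+1+1+1+1+3+3+3+3+3+3
2+2+2+2+2+3+3+3+3+3
1+1+2+2+2+2+3+3+3+3+3
1+1+1+1+2+2+2+3+3+3+3+3
1+1+1+1+1+1+2+2+3+3+3+3+3
…and 53 more, for 65 total.

65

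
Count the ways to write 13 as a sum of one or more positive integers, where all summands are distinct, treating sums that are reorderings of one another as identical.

18

The partitions of 13 that satisfy the conditions:
13
12,1
11,2
10,3
10,2,1
9,4
9,3,1
8,5
8,4,1
8,3,2
7,6
7,5,1
7,4,2
7,3,2,1
6,5,2
6,4,3
6,4,2,1
5,4,3,1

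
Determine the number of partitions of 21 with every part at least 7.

Listing the qualifying partitions of 21:
21
7, 14
8, 13
9, 12
10, 11
7, 7, 7
Counting gives 6.

6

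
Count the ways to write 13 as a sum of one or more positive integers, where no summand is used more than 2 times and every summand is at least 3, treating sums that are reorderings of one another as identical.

Enumerating:
13
10, 3
9, 4
8, 5
7, 6
7, 3, 3
6, 4, 3
5, 5, 3
5, 4, 4

9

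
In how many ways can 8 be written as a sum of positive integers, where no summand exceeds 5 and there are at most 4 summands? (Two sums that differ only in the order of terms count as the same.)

11

They are:
5 + 3
5 + 2 + 1
5 + 1 + 1 + 1
4 + 4
4 + 3 + 1
4 + 2 + 2
4 + 2 + 1 + 1
3 + 3 + 2
3 + 3 + 1 + 1
3 + 2 + 2 + 1
2 + 2 + 2 + 2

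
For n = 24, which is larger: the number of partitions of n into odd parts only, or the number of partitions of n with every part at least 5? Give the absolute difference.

Partitions of 24 into odd parts only: 122.
Partitions of 24 with every part at least 5: 26.
|122 − 26| = 96.

96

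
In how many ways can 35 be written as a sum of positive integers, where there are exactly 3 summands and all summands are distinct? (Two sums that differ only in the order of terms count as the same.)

Counting exhaustively, 85 partitions satisfy the conditions.

85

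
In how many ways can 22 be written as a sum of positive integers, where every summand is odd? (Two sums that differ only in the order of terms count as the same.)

89

Direct enumeration gives 89 partitions.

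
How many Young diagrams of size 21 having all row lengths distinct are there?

76

Counting exhaustively, 76 partitions satisfy the conditions.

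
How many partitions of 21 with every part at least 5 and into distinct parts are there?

The partitions of 21 that satisfy the conditions:
21
5 + 16
6 + 15
7 + 14
8 + 13
9 + 12
10 + 11
5 + 6 + 10
5 + 7 + 9
6 + 7 + 8
Counting gives 10.

10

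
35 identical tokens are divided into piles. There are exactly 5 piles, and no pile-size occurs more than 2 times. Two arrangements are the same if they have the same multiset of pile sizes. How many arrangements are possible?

Direct enumeration gives 583 partitions.

583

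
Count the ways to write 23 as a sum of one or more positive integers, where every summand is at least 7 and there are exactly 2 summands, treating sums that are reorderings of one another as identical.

5

The partitions of 23 that satisfy the conditions:
16 + 7
15 + 8
14 + 9
13 + 10
12 + 11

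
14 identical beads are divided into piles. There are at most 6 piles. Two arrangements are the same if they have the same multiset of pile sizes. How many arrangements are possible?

90

A full systematic count gives 90.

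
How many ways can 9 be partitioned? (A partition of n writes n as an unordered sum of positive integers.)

30

There are too many to list fully; the first 12 (by largest part) are:
9
1 + 8
2 + 7
1 + 1 + 7
3 + 6
1 + 2 + 6
1 + 1 + 1 + 6
4 + 5
1 + 3 + 5
2 + 2 + 5
1 + 1 + 2 + 5
1 + 1 + 1 + 1 + 5
…and 18 more, for 30 total.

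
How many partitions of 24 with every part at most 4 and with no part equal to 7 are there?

169

A full systematic count gives 169.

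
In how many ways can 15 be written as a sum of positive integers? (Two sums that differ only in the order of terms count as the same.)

There are 176 such partitions.

176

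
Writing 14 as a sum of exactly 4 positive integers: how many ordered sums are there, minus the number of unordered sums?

Ordered (compositions into 4 parts): C(13,3) = 286.
Partitions of 14 into exactly 4 parts: 23.
Difference: 286 − 23 = 263.

263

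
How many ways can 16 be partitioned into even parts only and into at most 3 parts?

10

The partitions of 16 that satisfy the conditions:
16
14, 2
12, 4
12, 2, 2
10, 6
10, 4, 2
8, 8
8, 6, 2
8, 4, 4
6, 6, 4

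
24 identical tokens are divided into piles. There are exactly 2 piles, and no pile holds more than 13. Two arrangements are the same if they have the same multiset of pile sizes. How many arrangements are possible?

They are:
13 + 11
12 + 12

2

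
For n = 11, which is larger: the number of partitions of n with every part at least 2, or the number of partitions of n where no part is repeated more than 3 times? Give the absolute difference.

Partitions of 11 with every part at least 2: 14.
Partitions of 11 where no part is repeated more than 3 times: 38.
|14 − 38| = 24.

24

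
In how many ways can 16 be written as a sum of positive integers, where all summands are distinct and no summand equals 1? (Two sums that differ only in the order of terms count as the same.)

Listing the qualifying partitions of 16:
16
2 + 14
3 + 13
4 + 12
5 + 11
2 + 3 + 11
6 + 10
2 + 4 + 10
7 + 9
2 + 5 + 9
3 + 4 + 9
2 + 6 + 8
3 + 5 + 8
3 + 6 + 7
4 + 5 + 7
2 + 3 + 4 + 7
2 + 3 + 5 + 6

17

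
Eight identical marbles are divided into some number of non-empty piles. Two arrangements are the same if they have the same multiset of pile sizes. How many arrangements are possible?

22

Listing the qualifying partitions of 8:
8
7+1
6+2
6+1+1
5+3
5+2+1
5+1+1+1
4+4
4+3+1
4+2+2
4+2+1+1
4+1+1+1+1
3+3+2
3+3+1+1
3+2+2+1
3+2+1+1+1
3+1+1+1+1+1
2+2+2+2
2+2+2+1+1
2+2+1+1+1+1
2+1+1+1+1+1+1
1+1+1+1+1+1+1+1
Counting gives 22.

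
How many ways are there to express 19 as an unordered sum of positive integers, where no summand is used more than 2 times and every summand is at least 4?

Enumerating:
19
15+4
14+5
13+6
12+7
11+8
11+4+4
10+9
10+5+4
9+6+4
9+5+5
8+7+4
8+6+5
7+7+5
7+6+6
6+5+4+4

16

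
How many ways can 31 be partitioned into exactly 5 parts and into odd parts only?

A partial list (first 12 by largest part):
27 + 1 + 1 + 1 + 1
25 + 3 + 1 + 1 + 1
23 + 5 + 1 + 1 + 1
23 + 3 + 3 + 1 + 1
21 + 7 + 1 + 1 + 1
21 + 5 + 3 + 1 + 1
21 + 3 + 3 + 3 + 1
19 + 9 + 1 + 1 + 1
19 + 7 + 3 + 1 + 1
19 + 5 + 5 + 1 + 1
19 + 5 + 3 + 3 + 1
19 + 3 + 3 + 3 + 3
…and 45 more, for 57 total.

57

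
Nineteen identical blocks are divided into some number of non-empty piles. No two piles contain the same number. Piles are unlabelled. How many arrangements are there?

A partial list (first 12 by largest part):
19
18, 1
17, 2
16, 3
16, 2, 1
15, 4
15, 3, 1
14, 5
14, 4, 1
14, 3, 2
13, 6
13, 5, 1
…and 42 more, for 54 total.

54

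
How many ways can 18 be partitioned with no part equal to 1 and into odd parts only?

8

They are:
3, 15
5, 13
7, 11
9, 9
3, 3, 3, 9
3, 3, 5, 7
3, 5, 5, 5
3, 3, 3, 3, 3, 3
Counting gives 8.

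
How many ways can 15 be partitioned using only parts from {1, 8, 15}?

3

They are:
15
8+1+1+1+1+1+1+1
1+1+1+1+1+1+1+1+1+1+1+1+1+1+1
That's 3 in total.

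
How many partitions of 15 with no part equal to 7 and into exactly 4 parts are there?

22

They are:
1,1,1,12
1,1,2,11
1,1,3,10
1,2,2,10
1,1,4,9
1,2,3,9
2,2,2,9
1,1,5,8
1,2,4,8
1,3,3,8
2,2,3,8
1,2,6,6
1,3,5,6
2,2,5,6
1,4,4,6
2,3,4,6
3,3,3,6
1,4,5,5
2,3,5,5
2,4,4,5
3,3,4,5
3,4,4,4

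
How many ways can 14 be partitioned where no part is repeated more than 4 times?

A full systematic count gives 100.

100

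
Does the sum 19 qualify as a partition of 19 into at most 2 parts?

Yes

The parts sum to 19, and the condition 'there are at most 2 summands' holds.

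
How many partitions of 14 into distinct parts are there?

Enumerating:
14
13, 1
12, 2
11, 3
11, 2, 1
10, 4
10, 3, 1
9, 5
9, 4, 1
9, 3, 2
8, 6
8, 5, 1
8, 4, 2
8, 3, 2, 1
7, 6, 1
7, 5, 2
7, 4, 3
7, 4, 2, 1
6, 5, 3
6, 5, 2, 1
6, 4, 3, 1
5, 4, 3, 2

22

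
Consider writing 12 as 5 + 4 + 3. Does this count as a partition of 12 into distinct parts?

The parts sum to 12, and the condition 'all summands are distinct' holds.

Yes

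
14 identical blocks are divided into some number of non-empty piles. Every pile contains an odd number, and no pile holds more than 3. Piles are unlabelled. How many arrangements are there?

Listing the qualifying partitions of 14:
1, 1, 3, 3, 3, 3
1, 1, 1, 1, 1, 3, 3, 3
1, 1, 1, 1, 1, 1, 1, 1, 3, 3
1, 1, 1, 1, 1, 1, 1, 1, 1, 1, 1, 3
1, 1, 1, 1, 1, 1, 1, 1, 1, 1, 1, 1, 1, 1

5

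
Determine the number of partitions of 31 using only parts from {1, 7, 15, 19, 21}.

They are:
1,1,1,7,21
1,1,1,1,1,1,1,1,1,1,21
1,1,1,1,1,7,19
1,1,1,1,1,1,1,1,1,1,1,1,19
1,15,15
1,1,7,7,15
1,1,1,1,1,1,1,1,1,7,15
1,1,1,1,1,1,1,1,1,1,1,1,1,1,1,1,15
1,1,1,7,7,7,7
1,1,1,1,1,1,1,1,1,1,7,7,7
1,1,1,1,1,1,1,1,1,1,1,1,1,1,1,1,1,7,7
1,1,1,1,1,1,1,1,1,1,1,1,1,1,1,1,1,1,1,1,1,1,1,1,7
1,1,1,1,1,1,1,1,1,1,1,1,1,1,1,1,1,1,1,1,1,1,1,1,1,1,1,1,1,1,1
That's 13 in total.

13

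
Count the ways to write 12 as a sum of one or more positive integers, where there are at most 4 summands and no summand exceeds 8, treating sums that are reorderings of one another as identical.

27

There are too many to list fully; the first 12 (by largest part) are:
8 + 4
8 + 3 + 1
8 + 2 + 2
8 + 2 + 1 + 1
7 + 5
7 + 4 + 1
7 + 3 + 2
7 + 3 + 1 + 1
7 + 2 + 2 + 1
6 + 6
6 + 5 + 1
6 + 4 + 2
…and 15 more, for 27 total.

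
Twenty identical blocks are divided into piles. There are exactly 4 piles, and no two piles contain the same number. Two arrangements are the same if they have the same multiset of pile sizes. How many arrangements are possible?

23

Enumerating:
14 + 3 + 2 + 1
13 + 4 + 2 + 1
12 + 5 + 2 + 1
12 + 4 + 3 + 1
11 + 6 + 2 + 1
11 + 5 + 3 + 1
11 + 4 + 3 + 2
10 + 7 + 2 + 1
10 + 6 + 3 + 1
10 + 5 + 4 + 1
10 + 5 + 3 + 2
9 + 8 + 2 + 1
9 + 7 + 3 + 1
9 + 6 + 4 + 1
9 + 6 + 3 + 2
9 + 5 + 4 + 2
8 + 7 + 4 + 1
8 + 7 + 3 + 2
8 + 6 + 5 + 1
8 + 6 + 4 + 2
8 + 5 + 4 + 3
7 + 6 + 5 + 2
7 + 6 + 4 + 3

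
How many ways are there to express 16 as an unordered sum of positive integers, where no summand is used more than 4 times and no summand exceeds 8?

123

Systematic enumeration (by largest part, then next-largest, …) yields 123.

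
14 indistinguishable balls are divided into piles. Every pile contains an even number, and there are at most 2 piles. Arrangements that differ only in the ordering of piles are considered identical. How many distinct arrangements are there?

4

The partitions of 14 that satisfy the conditions:
14
12 + 2
10 + 4
8 + 6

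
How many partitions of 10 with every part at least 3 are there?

5

They are:
10
7, 3
6, 4
5, 5
4, 3, 3
Counting gives 5.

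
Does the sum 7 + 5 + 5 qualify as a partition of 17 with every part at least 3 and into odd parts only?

The parts sum to 17, and the condition 'every summand is at least 3' holds; the condition 'every summand is odd' holds.

Yes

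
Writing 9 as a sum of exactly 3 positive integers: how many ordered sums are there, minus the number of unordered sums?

21

Compositions: C(8,2) = 28.
Partitions of 9 into exactly 3 parts: 7.
Difference: 28 − 7 = 21.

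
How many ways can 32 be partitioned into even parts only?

231

There are 231 such partitions.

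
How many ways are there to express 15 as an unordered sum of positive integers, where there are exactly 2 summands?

Listing the qualifying partitions of 15:
14+1
13+2
12+3
11+4
10+5
9+6
8+7

7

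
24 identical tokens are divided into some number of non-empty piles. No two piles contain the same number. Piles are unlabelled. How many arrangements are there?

122

Direct enumeration gives 122 partitions.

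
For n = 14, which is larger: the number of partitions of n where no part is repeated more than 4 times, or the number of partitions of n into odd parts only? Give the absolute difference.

78

Partitions of 14 where no part is repeated more than 4 times: 100.
Partitions of 14 into odd parts only: 22.
|100 − 22| = 78.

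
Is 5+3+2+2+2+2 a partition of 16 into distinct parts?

The parts sum to 16, and the condition 'all summands are distinct' is violated.

No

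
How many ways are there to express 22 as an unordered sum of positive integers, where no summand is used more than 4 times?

628

There are 628 such partitions.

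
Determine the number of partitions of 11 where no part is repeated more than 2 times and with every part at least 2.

Enumerating:
11
2,9
3,8
4,7
2,2,7
5,6
2,3,6
2,4,5
3,3,5
3,4,4
2,2,3,4

11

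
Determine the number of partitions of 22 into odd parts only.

89

Systematic enumeration (by largest part, then next-largest, …) yields 89.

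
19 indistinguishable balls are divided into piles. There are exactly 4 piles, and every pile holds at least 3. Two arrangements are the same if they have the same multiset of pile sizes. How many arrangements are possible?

Enumerating:
3, 3, 3, 10
3, 3, 4, 9
3, 3, 5, 8
3, 4, 4, 8
3, 3, 6, 7
3, 4, 5, 7
4, 4, 4, 7
3, 4, 6, 6
3, 5, 5, 6
4, 4, 5, 6
4, 5, 5, 5

11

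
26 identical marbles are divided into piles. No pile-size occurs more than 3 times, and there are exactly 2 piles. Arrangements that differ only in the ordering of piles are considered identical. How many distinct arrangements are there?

Listing the qualifying partitions of 26:
1+25
2+24
3+23
4+22
5+21
6+20
7+19
8+18
9+17
10+16
11+15
12+14
13+13
Counting gives 13.

13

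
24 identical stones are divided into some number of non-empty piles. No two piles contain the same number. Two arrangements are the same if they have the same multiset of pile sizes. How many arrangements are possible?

122

Systematic enumeration (by largest part, then next-largest, …) yields 122.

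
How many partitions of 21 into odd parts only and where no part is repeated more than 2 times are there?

They are:
21
19, 1, 1
17, 3, 1
15, 5, 1
15, 3, 3
13, 7, 1
13, 5, 3
13, 3, 3, 1, 1
11, 9, 1
11, 7, 3
11, 5, 5
11, 5, 3, 1, 1
9, 9, 3
9, 7, 5
9, 7, 3, 1, 1
9, 5, 5, 1, 1
9, 5, 3, 3, 1
7, 7, 5, 1, 1
7, 7, 3, 3, 1
7, 5, 5, 3, 1
Counting gives 20.

20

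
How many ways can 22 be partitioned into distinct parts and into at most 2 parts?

Listing the qualifying partitions of 22:
22
1, 21
2, 20
3, 19
4, 18
5, 17
6, 16
7, 15
8, 14
9, 13
10, 12
Counting gives 11.

11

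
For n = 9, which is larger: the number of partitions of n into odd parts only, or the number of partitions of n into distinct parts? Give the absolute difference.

0

Partitions of 9 into odd parts only: 8.
Partitions of 9 into distinct parts: 8.
|8 − 8| = 0.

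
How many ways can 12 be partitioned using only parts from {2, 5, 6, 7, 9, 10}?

They are:
10, 2
7, 5
6, 6
6, 2, 2, 2
5, 5, 2
2, 2, 2, 2, 2, 2

6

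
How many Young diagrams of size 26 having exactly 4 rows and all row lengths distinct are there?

There are too many to list fully; the first 12 (by largest part) are:
1 + 2 + 3 + 20
1 + 2 + 4 + 19
1 + 2 + 5 + 18
1 + 3 + 4 + 18
1 + 2 + 6 + 17
1 + 3 + 5 + 17
2 + 3 + 4 + 17
1 + 2 + 7 + 16
1 + 3 + 6 + 16
1 + 4 + 5 + 16
2 + 3 + 5 + 16
1 + 2 + 8 + 15
…and 52 more, for 64 total.

64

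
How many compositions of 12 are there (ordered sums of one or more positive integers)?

Each of the 11 gaps between 12 units is either a break or not: 2^11 = 2048.

2048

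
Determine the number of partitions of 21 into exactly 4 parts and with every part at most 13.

There are too many to list fully; the first 12 (by largest part) are:
13+6+1+1
13+5+2+1
13+4+3+1
13+4+2+2
13+3+3+2
12+7+1+1
12+6+2+1
12+5+3+1
12+5+2+2
12+4+4+1
12+4+3+2
12+3+3+3
…and 49 more, for 61 total.

61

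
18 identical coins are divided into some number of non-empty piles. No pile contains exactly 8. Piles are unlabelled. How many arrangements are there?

Direct enumeration gives 343 partitions.

343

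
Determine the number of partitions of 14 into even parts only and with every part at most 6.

8

Listing the qualifying partitions of 14:
2 + 6 + 6
4 + 4 + 6
2 + 2 + 4 + 6
2 + 2 + 2 + 2 + 6
2 + 4 + 4 + 4
2 + 2 + 2 + 4 + 4
2 + 2 + 2 + 2 + 2 + 4
2 + 2 + 2 + 2 + 2 + 2 + 2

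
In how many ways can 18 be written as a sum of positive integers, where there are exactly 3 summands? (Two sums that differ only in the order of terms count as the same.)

27

There are too many to list fully; the first 12 (by largest part) are:
16, 1, 1
15, 2, 1
14, 3, 1
14, 2, 2
13, 4, 1
13, 3, 2
12, 5, 1
12, 4, 2
12, 3, 3
11, 6, 1
11, 5, 2
11, 4, 3
…and 15 more, for 27 total.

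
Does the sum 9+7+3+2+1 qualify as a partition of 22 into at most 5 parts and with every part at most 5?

No

The parts sum to 22, and the condition 'no summand exceeds 5' is violated.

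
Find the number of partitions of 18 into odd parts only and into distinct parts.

The partitions of 18 that satisfy the conditions:
17,1
15,3
13,5
11,7
9,5,3,1

5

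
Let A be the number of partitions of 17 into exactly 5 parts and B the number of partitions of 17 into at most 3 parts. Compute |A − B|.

Partitions of 17 into exactly 5 parts: 47.
Partitions of 17 into at most 3 parts: 33.
|47 − 33| = 14.

14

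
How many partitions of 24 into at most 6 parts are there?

532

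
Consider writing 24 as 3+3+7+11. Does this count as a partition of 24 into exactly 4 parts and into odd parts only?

Yes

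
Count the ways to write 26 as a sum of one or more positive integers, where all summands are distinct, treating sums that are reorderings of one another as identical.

165

There are 165 such partitions.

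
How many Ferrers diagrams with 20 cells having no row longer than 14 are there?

Counting exhaustively, 608 partitions satisfy the conditions.

608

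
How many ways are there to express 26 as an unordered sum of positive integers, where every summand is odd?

Systematic enumeration (by largest part, then next-largest, …) yields 165.

165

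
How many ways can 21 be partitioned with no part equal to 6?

616

Direct enumeration gives 616 partitions.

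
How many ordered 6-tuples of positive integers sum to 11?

Place 5 bars in the 10 internal gaps of a row of 11 dots: C(10,5) = 252.

252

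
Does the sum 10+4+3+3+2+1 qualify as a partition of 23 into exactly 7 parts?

No

The parts sum to 23, and the condition 'there are exactly 7 summands' is violated.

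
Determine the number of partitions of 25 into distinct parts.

142

Enumerating by decreasing first part gives 142 partitions in all.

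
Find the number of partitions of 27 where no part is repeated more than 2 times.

A full systematic count gives 731.

731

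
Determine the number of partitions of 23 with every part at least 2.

Counting exhaustively, 253 partitions satisfy the conditions.

253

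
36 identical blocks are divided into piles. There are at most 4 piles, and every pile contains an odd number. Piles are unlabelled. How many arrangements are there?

73

Counting exhaustively, 73 partitions satisfy the conditions.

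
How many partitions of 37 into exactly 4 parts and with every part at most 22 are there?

295

Counting exhaustively, 295 partitions satisfy the conditions.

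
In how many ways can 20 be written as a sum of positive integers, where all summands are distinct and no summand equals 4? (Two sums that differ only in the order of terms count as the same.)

A partial list (first 12 by largest part):
20
1+19
2+18
3+17
1+2+17
1+3+16
5+15
2+3+15
6+14
1+5+14
1+2+3+14
7+13
…and 30 more, for 42 total.

42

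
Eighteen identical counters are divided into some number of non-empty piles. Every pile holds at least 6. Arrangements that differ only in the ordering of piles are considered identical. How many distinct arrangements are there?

6

The partitions of 18 that satisfy the conditions:
18
12, 6
11, 7
10, 8
9, 9
6, 6, 6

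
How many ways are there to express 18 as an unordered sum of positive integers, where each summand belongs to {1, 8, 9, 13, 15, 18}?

The partitions of 18 that satisfy the conditions:
18
15, 1, 1, 1
13, 1, 1, 1, 1, 1
9, 9
9, 8, 1
9, 1, 1, 1, 1, 1, 1, 1, 1, 1
8, 8, 1, 1
8, 1, 1, 1, 1, 1, 1, 1, 1, 1, 1
1, 1, 1, 1, 1, 1, 1, 1, 1, 1, 1, 1, 1, 1, 1, 1, 1, 1
That's 9 in total.

9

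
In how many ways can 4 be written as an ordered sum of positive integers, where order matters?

Each of the 3 gaps between 4 units is either a break or not: 2^3 = 8.

8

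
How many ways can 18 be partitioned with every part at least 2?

A full systematic count gives 88.

88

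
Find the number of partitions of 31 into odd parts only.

Direct enumeration gives 340 partitions.

340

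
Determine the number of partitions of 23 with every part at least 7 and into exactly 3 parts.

2

The partitions of 23 that satisfy the conditions:
9+7+7
8+8+7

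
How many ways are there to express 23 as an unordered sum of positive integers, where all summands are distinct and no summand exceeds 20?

101

Counting exhaustively, 101 partitions satisfy the conditions.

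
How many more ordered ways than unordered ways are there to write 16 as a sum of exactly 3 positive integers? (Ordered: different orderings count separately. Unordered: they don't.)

Ordered (compositions into 3 parts): C(15,2) = 105.
Partitions of 16 into exactly 3 parts: 21.
Difference: 105 − 21 = 84.

84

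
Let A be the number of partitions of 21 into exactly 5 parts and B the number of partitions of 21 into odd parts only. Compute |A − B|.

25

Partitions of 21 into exactly 5 parts: 101.
Partitions of 21 into odd parts only: 76.
|101 − 76| = 25.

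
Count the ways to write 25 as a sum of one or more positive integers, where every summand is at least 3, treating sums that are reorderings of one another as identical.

Enumerating by decreasing first part gives 130 partitions in all.

130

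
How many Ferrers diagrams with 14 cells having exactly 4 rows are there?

Enumerating:
11 + 1 + 1 + 1
10 + 2 + 1 + 1
9 + 3 + 1 + 1
9 + 2 + 2 + 1
8 + 4 + 1 + 1
8 + 3 + 2 + 1
8 + 2 + 2 + 2
7 + 5 + 1 + 1
7 + 4 + 2 + 1
7 + 3 + 3 + 1
7 + 3 + 2 + 2
6 + 6 + 1 + 1
6 + 5 + 2 + 1
6 + 4 + 3 + 1
6 + 4 + 2 + 2
6 + 3 + 3 + 2
5 + 5 + 3 + 1
5 + 5 + 2 + 2
5 + 4 + 4 + 1
5 + 4 + 3 + 2
5 + 3 + 3 + 3
4 + 4 + 4 + 2
4 + 4 + 3 + 3
That's 23 in total.

23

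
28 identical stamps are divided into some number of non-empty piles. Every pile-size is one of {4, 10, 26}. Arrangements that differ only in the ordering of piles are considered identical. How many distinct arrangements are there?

2

They are:
10, 10, 4, 4
4, 4, 4, 4, 4, 4, 4
Counting gives 2.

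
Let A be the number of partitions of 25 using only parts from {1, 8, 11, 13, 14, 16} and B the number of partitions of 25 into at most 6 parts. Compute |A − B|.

597

Partitions of 25 using only parts from {1, 8, 11, 13, 14, 16}: 15.
Partitions of 25 into at most 6 parts: 612.
|15 − 612| = 597.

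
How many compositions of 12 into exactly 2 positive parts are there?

11

By stars and bars with positive parts, the count is C(11,1) = 11.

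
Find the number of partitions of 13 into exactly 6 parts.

14

They are:
8,1,1,1,1,1
7,2,1,1,1,1
6,3,1,1,1,1
6,2,2,1,1,1
5,4,1,1,1,1
5,3,2,1,1,1
5,2,2,2,1,1
4,4,2,1,1,1
4,3,3,1,1,1
4,3,2,2,1,1
4,2,2,2,2,1
3,3,3,2,1,1
3,3,2,2,2,1
3,2,2,2,2,2
That's 14 in total.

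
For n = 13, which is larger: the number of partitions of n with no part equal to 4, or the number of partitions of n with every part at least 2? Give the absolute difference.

Partitions of 13 with no part equal to 4: 71.
Partitions of 13 with every part at least 2: 24.
|71 − 24| = 47.

47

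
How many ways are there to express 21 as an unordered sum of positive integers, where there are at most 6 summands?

331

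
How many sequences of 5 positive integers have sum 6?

Place 4 bars in the 5 internal gaps of a row of 6 dots: C(5,4) = 5.

5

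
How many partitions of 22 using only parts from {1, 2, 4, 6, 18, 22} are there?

88

A full systematic count gives 88.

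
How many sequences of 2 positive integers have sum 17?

16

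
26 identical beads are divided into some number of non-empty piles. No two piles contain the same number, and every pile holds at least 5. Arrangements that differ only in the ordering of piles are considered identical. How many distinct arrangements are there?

20

Enumerating:
26
21 + 5
20 + 6
19 + 7
18 + 8
17 + 9
16 + 10
15 + 11
15 + 6 + 5
14 + 12
14 + 7 + 5
13 + 8 + 5
13 + 7 + 6
12 + 9 + 5
12 + 8 + 6
11 + 10 + 5
11 + 9 + 6
11 + 8 + 7
10 + 9 + 7
8 + 7 + 6 + 5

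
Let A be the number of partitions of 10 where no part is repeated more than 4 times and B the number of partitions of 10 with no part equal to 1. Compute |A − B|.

22

Partitions of 10 where no part is repeated more than 4 times: 34.
Partitions of 10 with no part equal to 1: 12.
|34 − 12| = 22.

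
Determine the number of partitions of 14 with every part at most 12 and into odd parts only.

They are:
11 + 3
11 + 1 + 1 + 1
9 + 5
9 + 3 + 1 + 1
9 + 1 + 1 + 1 + 1 + 1
7 + 7
7 + 5 + 1 + 1
7 + 3 + 3 + 1
7 + 3 + 1 + 1 + 1 + 1
7 + 1 + 1 + 1 + 1 + 1 + 1 + 1
5 + 5 + 3 + 1
5 + 5 + 1 + 1 + 1 + 1
5 + 3 + 3 + 3
5 + 3 + 3 + 1 + 1 + 1
5 + 3 + 1 + 1 + 1 + 1 + 1 + 1
5 + 1 + 1 + 1 + 1 + 1 + 1 + 1 + 1 + 1
3 + 3 + 3 + 3 + 1 + 1
3 + 3 + 3 + 1 + 1 + 1 + 1 + 1
3 + 3 + 1 + 1 + 1 + 1 + 1 + 1 + 1 + 1
3 + 1 + 1 + 1 + 1 + 1 + 1 + 1 + 1 + 1 + 1 + 1
1 + 1 + 1 + 1 + 1 + 1 + 1 + 1 + 1 + 1 + 1 + 1 + 1 + 1
Counting gives 21.

21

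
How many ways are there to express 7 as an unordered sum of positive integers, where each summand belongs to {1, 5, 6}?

3

They are:
1, 6
1, 1, 5
1, 1, 1, 1, 1, 1, 1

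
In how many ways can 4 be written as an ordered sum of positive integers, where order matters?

Each of the 3 gaps between 4 units is either a break or not: 2^3 = 8.

8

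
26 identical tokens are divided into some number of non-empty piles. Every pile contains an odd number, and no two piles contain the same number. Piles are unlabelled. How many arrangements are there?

12

The partitions of 26 that satisfy the conditions:
25 + 1
23 + 3
21 + 5
19 + 7
17 + 9
17 + 5 + 3 + 1
15 + 11
15 + 7 + 3 + 1
13 + 9 + 3 + 1
13 + 7 + 5 + 1
11 + 9 + 5 + 1
11 + 7 + 5 + 3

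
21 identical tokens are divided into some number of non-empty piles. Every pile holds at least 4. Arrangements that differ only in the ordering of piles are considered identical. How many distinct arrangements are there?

A partial list (first 12 by largest part):
21
17+4
16+5
15+6
14+7
13+8
13+4+4
12+9
12+5+4
11+10
11+6+4
11+5+5
…and 15 more, for 27 total.

27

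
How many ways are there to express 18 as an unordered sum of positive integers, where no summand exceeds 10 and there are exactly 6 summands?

54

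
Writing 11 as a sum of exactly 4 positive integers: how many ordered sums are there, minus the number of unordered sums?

Compositions: C(10,3) = 120.
Partitions of 11 into exactly 4 parts: 11.
Difference: 120 − 11 = 109.

109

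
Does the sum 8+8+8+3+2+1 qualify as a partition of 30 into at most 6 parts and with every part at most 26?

Yes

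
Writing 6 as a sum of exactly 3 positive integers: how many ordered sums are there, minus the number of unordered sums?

Ordered (compositions into 3 parts): C(5,2) = 10.
Unordered (partitions into 3 parts): 3.
Difference: 10 − 3 = 7.

7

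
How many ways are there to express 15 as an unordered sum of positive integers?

A full systematic count gives 176.

176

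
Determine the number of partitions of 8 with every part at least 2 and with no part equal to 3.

They are:
8
6 + 2
4 + 4
4 + 2 + 2
2 + 2 + 2 + 2

5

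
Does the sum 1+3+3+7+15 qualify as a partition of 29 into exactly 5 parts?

Yes

The parts sum to 29, and the condition 'there are exactly 5 summands' holds.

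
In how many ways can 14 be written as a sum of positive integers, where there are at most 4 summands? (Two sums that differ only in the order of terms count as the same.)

A partial list (first 12 by largest part):
14
13 + 1
12 + 2
12 + 1 + 1
11 + 3
11 + 2 + 1
11 + 1 + 1 + 1
10 + 4
10 + 3 + 1
10 + 2 + 2
10 + 2 + 1 + 1
9 + 5
…and 35 more, for 47 total.

47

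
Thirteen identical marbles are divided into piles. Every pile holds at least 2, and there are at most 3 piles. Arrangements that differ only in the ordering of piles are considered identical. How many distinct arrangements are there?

They are:
13
2, 11
3, 10
4, 9
2, 2, 9
5, 8
2, 3, 8
6, 7
2, 4, 7
3, 3, 7
2, 5, 6
3, 4, 6
3, 5, 5
4, 4, 5
Counting gives 14.

14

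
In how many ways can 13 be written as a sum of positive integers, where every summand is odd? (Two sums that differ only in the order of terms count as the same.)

18

The partitions of 13 that satisfy the conditions:
13
11+1+1
9+3+1
9+1+1+1+1
7+5+1
7+3+3
7+3+1+1+1
7+1+1+1+1+1+1
5+5+3
5+5+1+1+1
5+3+3+1+1
5+3+1+1+1+1+1
5+1+1+1+1+1+1+1+1
3+3+3+3+1
3+3+3+1+1+1+1
3+3+1+1+1+1+1+1+1
3+1+1+1+1+1+1+1+1+1+1
1+1+1+1+1+1+1+1+1+1+1+1+1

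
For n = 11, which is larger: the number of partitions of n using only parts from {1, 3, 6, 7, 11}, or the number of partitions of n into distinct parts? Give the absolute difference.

3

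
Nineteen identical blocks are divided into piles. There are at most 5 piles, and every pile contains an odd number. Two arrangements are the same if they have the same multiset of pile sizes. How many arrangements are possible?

24

Enumerating:
19
1+1+17
1+3+15
1+1+1+1+15
1+5+13
3+3+13
1+1+1+3+13
1+7+11
3+5+11
1+1+1+5+11
1+1+3+3+11
1+9+9
3+7+9
1+1+1+7+9
5+5+9
1+1+3+5+9
1+3+3+3+9
5+7+7
1+1+3+7+7
1+1+5+5+7
1+3+3+5+7
3+3+3+3+7
1+3+5+5+5
3+3+3+5+5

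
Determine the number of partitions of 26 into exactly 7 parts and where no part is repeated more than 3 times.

206

A full systematic count gives 206.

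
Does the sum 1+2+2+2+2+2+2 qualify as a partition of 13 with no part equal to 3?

Yes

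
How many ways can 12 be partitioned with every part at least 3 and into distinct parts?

5

Listing the qualifying partitions of 12:
12
9+3
8+4
7+5
5+4+3
That's 5 in total.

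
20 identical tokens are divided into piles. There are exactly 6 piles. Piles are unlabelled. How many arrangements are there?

Systematic enumeration (by largest part, then next-largest, …) yields 90.

90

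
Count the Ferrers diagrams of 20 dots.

627

Counting exhaustively, 627 partitions satisfy the conditions.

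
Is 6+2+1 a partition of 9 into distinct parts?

Yes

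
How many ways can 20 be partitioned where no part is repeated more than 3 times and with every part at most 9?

There are 215 such partitions.

215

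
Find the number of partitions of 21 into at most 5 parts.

Counting exhaustively, 221 partitions satisfy the conditions.

221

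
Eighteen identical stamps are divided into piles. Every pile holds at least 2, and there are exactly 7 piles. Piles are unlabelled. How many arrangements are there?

Listing the qualifying partitions of 18:
6+2+2+2+2+2+2
5+3+2+2+2+2+2
4+4+2+2+2+2+2
4+3+3+2+2+2+2
3+3+3+3+2+2+2

5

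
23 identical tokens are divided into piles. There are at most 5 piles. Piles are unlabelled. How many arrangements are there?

A full systematic count gives 291.

291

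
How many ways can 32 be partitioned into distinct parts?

390

There are 390 such partitions.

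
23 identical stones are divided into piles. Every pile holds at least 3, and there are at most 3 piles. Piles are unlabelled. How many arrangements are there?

A partial list (first 12 by largest part):
23
20 + 3
19 + 4
18 + 5
17 + 6
17 + 3 + 3
16 + 7
16 + 4 + 3
15 + 8
15 + 5 + 3
15 + 4 + 4
14 + 9
…and 22 more, for 34 total.

34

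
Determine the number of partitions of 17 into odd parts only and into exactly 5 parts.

Listing the qualifying partitions of 17:
13+1+1+1+1
11+3+1+1+1
9+5+1+1+1
9+3+3+1+1
7+7+1+1+1
7+5+3+1+1
7+3+3+3+1
5+5+5+1+1
5+5+3+3+1
5+3+3+3+3

10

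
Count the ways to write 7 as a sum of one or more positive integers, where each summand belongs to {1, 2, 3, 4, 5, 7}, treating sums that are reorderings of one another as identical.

Enumerating:
7
2 + 5
1 + 1 + 5
3 + 4
1 + 2 + 4
1 + 1 + 1 + 4
1 + 3 + 3
2 + 2 + 3
1 + 1 + 2 + 3
1 + 1 + 1 + 1 + 3
1 + 2 + 2 + 2
1 + 1 + 1 + 2 + 2
1 + 1 + 1 + 1 + 1 + 2
1 + 1 + 1 + 1 + 1 + 1 + 1

14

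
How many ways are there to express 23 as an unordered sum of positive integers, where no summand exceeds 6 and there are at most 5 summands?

12

Listing the qualifying partitions of 23:
6, 6, 6, 5
6, 6, 6, 4, 1
6, 6, 6, 3, 2
6, 6, 5, 5, 1
6, 6, 5, 4, 2
6, 6, 5, 3, 3
6, 6, 4, 4, 3
6, 5, 5, 5, 2
6, 5, 5, 4, 3
6, 5, 4, 4, 4
5, 5, 5, 5, 3
5, 5, 5, 4, 4
Counting gives 12.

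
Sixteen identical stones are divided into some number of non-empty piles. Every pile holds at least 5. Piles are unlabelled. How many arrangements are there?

6

The partitions of 16 that satisfy the conditions:
16
5,11
6,10
7,9
8,8
5,5,6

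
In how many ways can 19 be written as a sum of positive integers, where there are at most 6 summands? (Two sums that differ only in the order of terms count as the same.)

A full systematic count gives 235.

235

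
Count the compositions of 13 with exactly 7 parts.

Equivalently, choose which 6 of the 12 gaps become plus signs: C(12,6) = 924.

924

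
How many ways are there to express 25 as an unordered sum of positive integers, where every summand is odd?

142

Systematic enumeration (by largest part, then next-largest, …) yields 142.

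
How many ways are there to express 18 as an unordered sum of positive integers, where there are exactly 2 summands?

9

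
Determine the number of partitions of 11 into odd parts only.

12

Enumerating:
11
9, 1, 1
7, 3, 1
7, 1, 1, 1, 1
5, 5, 1
5, 3, 3
5, 3, 1, 1, 1
5, 1, 1, 1, 1, 1, 1
3, 3, 3, 1, 1
3, 3, 1, 1, 1, 1, 1
3, 1, 1, 1, 1, 1, 1, 1, 1
1, 1, 1, 1, 1, 1, 1, 1, 1, 1, 1
That's 12 in total.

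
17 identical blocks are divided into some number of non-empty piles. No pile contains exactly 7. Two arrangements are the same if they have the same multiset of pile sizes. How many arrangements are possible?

Enumerating by decreasing first part gives 255 partitions in all.

255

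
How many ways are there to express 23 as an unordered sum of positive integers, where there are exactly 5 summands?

141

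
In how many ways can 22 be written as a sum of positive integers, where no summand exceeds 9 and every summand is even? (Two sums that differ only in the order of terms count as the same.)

A partial list (first 12 by largest part):
6,8,8
2,4,8,8
2,2,2,8,8
2,6,6,8
4,4,6,8
2,2,4,6,8
2,2,2,2,6,8
2,4,4,4,8
2,2,2,4,4,8
2,2,2,2,2,4,8
2,2,2,2,2,2,2,8
4,6,6,6
…and 15 more, for 27 total.

27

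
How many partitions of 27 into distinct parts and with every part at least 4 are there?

There are too many to list fully; the first 12 (by largest part) are:
27
4+23
5+22
6+21
7+20
8+19
9+18
4+5+18
10+17
4+6+17
11+16
4+7+16
…and 24 more, for 36 total.

36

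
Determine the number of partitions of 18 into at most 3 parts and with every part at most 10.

17

Enumerating:
10 + 8
10 + 7 + 1
10 + 6 + 2
10 + 5 + 3
10 + 4 + 4
9 + 9
9 + 8 + 1
9 + 7 + 2
9 + 6 + 3
9 + 5 + 4
8 + 8 + 2
8 + 7 + 3
8 + 6 + 4
8 + 5 + 5
7 + 7 + 4
7 + 6 + 5
6 + 6 + 6
That's 17 in total.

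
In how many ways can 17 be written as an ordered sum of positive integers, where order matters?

The number of compositions of n is 2^(n−1); here 2^16 = 65536.

65536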